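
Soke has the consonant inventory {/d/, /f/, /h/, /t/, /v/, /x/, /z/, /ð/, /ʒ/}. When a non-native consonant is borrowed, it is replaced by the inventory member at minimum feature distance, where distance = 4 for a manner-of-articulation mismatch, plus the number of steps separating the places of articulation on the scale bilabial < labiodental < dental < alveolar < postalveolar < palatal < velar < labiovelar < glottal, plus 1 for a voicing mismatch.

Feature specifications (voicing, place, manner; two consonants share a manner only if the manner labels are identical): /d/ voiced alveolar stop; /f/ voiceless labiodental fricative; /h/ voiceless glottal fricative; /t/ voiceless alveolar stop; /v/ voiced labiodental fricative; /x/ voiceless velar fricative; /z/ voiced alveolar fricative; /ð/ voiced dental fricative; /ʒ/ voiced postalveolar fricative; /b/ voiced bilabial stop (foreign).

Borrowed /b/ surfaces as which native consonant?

/d/ is closest: same manner (stop), place distance 3 (bilabial→alveolar), same voicing; total 3. Next closest is /t/ at distance 4.

d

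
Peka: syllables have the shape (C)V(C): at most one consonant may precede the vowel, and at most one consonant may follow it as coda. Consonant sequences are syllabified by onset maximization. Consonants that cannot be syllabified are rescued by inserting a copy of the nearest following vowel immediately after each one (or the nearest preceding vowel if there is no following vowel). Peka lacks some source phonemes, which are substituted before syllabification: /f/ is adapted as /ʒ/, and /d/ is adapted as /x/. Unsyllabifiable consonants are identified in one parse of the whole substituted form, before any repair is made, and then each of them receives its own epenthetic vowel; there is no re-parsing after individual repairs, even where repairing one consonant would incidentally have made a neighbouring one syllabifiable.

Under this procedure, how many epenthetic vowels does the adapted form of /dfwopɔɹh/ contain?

After substitution the input is /xʒwopɔɹh/.
The unsyllabifiable consonants are /x/, /ʒ/, /h/; each receives one epenthetic vowel.

3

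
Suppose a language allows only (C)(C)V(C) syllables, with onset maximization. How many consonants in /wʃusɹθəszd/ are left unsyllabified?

Under (C)(C)V(C), the unsyllabifiable consonants are /z/, /d/ (at most one coda consonant is licensed; onsets may contain at most 2 consonants).

2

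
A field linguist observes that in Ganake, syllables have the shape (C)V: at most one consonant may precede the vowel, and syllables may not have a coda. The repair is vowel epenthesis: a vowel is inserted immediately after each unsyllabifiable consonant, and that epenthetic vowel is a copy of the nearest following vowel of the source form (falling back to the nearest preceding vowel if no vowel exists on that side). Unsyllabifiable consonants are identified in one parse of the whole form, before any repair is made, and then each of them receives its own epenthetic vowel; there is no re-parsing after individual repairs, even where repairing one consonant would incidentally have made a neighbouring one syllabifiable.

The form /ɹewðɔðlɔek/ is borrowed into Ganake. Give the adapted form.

The consonants /w/, /ð/, /k/ cannot be parsed into a legal (C)V syllable (no codas are permitted; onsets are limited to one consonant).
Epenthesis after each stranded consonant: /w/ → /wɔ/, /ð/ → /ðɔ/, /k/ → /ke/.

ɹewɔðɔðɔlɔeke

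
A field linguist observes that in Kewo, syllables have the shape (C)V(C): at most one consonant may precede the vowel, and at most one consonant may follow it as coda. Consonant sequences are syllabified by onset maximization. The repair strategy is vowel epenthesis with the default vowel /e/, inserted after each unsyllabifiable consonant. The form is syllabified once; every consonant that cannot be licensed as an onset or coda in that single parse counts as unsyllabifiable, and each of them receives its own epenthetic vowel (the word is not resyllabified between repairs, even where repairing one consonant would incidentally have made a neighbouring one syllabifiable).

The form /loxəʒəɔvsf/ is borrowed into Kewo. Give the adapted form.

loxəʒəɔvsefe

Under (C)V(C), the unsyllabifiable consonants are /s/, /f/ (at most one coda consonant is licensed; onsets are limited to one consonant).
Inserting the epenthetic vowel yields /s/ → /se/, /f/ → /fe/.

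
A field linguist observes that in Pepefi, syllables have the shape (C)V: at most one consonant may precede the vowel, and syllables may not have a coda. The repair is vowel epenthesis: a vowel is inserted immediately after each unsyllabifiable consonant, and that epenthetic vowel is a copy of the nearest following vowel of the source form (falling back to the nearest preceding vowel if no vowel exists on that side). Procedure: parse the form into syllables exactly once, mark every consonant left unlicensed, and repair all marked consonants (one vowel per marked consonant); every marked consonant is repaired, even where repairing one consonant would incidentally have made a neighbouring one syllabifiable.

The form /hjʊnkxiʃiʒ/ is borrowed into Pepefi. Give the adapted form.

hʊjʊnikixiʃiʒi

Syllabifying with onset maximization leaves /h/, /n/, /k/, /ʒ/ stranded (no codas are permitted; onsets are limited to one consonant).
Each unlicensed consonant becomes the onset of a new syllable: /h/ → /hʊ/, /n/ → /ni/, /k/ → /ki/, /ʒ/ → /ʒi/.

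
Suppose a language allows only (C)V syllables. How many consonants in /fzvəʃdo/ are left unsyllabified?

Syllabifying with onset maximization leaves /f/, /z/, /ʃ/ stranded (no codas are permitted; onsets are limited to one consonant).

3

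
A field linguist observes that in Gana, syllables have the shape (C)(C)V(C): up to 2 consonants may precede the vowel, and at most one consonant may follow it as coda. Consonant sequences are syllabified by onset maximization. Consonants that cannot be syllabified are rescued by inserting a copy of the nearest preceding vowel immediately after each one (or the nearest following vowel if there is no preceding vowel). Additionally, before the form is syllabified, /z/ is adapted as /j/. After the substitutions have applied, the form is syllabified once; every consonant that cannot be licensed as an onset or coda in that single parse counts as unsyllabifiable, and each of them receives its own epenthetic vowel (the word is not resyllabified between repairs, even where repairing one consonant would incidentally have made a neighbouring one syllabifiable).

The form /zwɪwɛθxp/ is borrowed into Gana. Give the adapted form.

jwɪwɛθxɛpɛ

Substitution: /z/ → /j/, giving /jwɪwɛθxp/.
The consonants /x/, /p/ cannot be parsed into a legal (C)(C)V(C) syllable (at most one coda consonant is licensed; onsets may contain at most 2 consonants).
Each unlicensed consonant becomes the onset of a new syllable: /x/ → /xɛ/, /p/ → /pɛ/.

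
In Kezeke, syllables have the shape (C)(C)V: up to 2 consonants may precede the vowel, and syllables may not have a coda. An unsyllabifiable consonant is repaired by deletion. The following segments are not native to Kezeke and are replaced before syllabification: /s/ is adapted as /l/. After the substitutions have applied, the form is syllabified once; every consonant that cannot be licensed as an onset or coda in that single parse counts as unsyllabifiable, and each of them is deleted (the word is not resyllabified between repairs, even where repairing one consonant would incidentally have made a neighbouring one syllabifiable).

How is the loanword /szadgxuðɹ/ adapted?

lzagxu

Substitution: /s/ → /l/, giving /lzadgxuðɹ/.
Under (C)(C)V, the unsyllabifiable consonants are /d/, /ð/, /ɹ/ (no codas are permitted; onsets may contain at most 2 consonants).
Each unlicensed consonant is deleted: /d/, /ð/, /ɹ/.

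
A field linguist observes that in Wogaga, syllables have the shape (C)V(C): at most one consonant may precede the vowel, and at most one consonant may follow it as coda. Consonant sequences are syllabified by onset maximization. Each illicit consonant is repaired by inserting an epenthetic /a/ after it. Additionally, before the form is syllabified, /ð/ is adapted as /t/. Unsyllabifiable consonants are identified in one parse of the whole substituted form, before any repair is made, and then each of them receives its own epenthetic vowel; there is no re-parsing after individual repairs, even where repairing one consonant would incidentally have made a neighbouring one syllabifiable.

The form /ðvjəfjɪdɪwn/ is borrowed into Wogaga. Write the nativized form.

tavajəfjɪdɪwna

Substitution: /ð/ → /t/, giving /tvjəfjɪdɪwn/.
Syllabifying with onset maximization leaves /t/, /v/, /n/ stranded (at most one coda consonant is licensed; onsets are limited to one consonant).
Inserting the epenthetic vowel yields /t/ → /ta/, /v/ → /va/, /n/ → /na/.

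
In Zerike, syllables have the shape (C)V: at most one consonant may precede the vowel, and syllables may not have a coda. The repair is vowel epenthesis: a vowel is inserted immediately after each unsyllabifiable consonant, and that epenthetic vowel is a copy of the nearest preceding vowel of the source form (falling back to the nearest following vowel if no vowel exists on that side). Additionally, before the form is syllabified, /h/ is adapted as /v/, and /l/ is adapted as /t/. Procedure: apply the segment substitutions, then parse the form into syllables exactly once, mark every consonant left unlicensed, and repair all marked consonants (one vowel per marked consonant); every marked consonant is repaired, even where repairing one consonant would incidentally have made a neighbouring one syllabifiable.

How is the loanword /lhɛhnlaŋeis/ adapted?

Substitution: /l/ → /t/, /h/ → /v/, giving /tvɛvntaŋeis/.
Syllabifying with onset maximization leaves /t/, /v/, /n/, /s/ stranded (no codas are permitted; onsets are limited to one consonant).
Each unlicensed consonant becomes the onset of a new syllable: /t/ → /tɛ/, /v/ → /vɛ/, /n/ → /nɛ/, /s/ → /si/.

tɛvɛvɛnɛtaŋeisi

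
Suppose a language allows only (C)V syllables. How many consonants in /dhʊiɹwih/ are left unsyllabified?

3

The consonants /d/, /ɹ/, /h/ cannot be parsed into a legal (C)V syllable (no codas are permitted; onsets are limited to one consonant).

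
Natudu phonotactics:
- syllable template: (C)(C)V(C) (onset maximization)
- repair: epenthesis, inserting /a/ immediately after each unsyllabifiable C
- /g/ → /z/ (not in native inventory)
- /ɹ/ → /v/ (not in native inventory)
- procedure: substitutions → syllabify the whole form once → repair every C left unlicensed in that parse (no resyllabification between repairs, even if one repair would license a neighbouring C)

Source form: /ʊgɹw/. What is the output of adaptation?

Substitution: /g/ → /z/, /ɹ/ → /v/, giving /ʊzvw/.
Syllabifying with onset maximization leaves /v/, /w/ stranded (at most one coda consonant is licensed; onsets may contain at most 2 consonants).
Inserting the epenthetic vowel yields /v/ → /va/, /w/ → /wa/.

ʊzvawa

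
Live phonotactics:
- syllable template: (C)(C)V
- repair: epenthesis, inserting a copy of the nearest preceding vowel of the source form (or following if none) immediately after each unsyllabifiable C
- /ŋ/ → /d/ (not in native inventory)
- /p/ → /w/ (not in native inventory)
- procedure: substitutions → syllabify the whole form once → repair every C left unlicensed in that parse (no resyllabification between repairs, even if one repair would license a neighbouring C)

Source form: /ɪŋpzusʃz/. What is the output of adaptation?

Substitution: /ŋ/ → /d/, /p/ → /w/, giving /ɪdwzusʃz/.
The consonants /d/, /s/, /ʃ/, /z/ cannot be parsed into a legal (C)(C)V syllable (no codas are permitted; onsets may contain at most 2 consonants).
Epenthesis after each stranded consonant: /d/ → /dɪ/, /s/ → /su/, /ʃ/ → /ʃu/, /z/ → /zu/.

ɪdɪwzusuʃuzu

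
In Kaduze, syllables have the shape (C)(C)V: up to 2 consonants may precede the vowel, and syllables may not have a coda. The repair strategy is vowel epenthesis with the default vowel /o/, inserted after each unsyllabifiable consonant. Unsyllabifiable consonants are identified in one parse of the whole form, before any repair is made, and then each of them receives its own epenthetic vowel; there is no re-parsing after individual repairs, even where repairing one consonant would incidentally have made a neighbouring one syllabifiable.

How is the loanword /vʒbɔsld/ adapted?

The consonants /v/, /s/, /l/, /d/ cannot be parsed into a legal (C)(C)V syllable (no codas are permitted; onsets may contain at most 2 consonants).
Inserting the epenthetic vowel yields /v/ → /vo/, /s/ → /so/, /l/ → /lo/, /d/ → /do/.

voʒbɔsolodo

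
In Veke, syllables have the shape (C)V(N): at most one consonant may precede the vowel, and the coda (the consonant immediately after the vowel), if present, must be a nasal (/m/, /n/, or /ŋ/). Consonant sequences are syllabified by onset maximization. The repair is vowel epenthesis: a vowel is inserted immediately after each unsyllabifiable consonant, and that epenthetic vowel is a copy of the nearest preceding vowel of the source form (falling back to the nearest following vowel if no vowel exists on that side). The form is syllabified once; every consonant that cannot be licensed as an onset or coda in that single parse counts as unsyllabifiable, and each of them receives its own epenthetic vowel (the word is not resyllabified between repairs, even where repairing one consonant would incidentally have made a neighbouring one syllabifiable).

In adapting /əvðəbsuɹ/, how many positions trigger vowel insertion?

The unsyllabifiable consonants are /v/, /b/, /ɹ/; each receives one epenthetic vowel.

3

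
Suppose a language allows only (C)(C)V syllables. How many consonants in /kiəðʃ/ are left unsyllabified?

The consonants /ð/, /ʃ/ cannot be parsed into a legal (C)(C)V syllable (no codas are permitted; onsets may contain at most 2 consonants).

2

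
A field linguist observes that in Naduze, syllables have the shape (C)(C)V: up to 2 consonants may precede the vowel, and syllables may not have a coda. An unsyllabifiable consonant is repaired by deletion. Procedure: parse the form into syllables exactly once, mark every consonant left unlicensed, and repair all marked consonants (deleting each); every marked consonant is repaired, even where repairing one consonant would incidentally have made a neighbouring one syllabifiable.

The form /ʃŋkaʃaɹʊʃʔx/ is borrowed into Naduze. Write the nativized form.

Under (C)(C)V, the unsyllabifiable consonants are /ʃ/, /ʃ/, /ʔ/, /x/ (no codas are permitted; onsets may contain at most 2 consonants).
Deletion applies to /ʃ/, /ʃ/, /ʔ/, /x/.

ŋkaʃaɹʊ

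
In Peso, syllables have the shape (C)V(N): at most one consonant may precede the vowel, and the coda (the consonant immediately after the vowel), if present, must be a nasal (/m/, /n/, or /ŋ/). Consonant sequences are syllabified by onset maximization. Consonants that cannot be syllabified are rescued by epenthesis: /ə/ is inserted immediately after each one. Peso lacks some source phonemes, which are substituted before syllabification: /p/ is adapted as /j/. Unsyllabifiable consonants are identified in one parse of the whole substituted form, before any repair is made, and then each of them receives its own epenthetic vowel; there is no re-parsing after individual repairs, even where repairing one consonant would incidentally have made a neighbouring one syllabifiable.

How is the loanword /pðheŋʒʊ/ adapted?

jəðəheŋʒʊ

Substitution: /p/ → /j/, giving /jðheŋʒʊ/.
Under (C)V(N), the unsyllabifiable consonants are /j/, /ð/ (only a nasal (/m/, /n/, or /ŋ/) is licensed in coda position; onsets are limited to one consonant).
Inserting the epenthetic vowel yields /j/ → /jə/, /ð/ → /ðə/.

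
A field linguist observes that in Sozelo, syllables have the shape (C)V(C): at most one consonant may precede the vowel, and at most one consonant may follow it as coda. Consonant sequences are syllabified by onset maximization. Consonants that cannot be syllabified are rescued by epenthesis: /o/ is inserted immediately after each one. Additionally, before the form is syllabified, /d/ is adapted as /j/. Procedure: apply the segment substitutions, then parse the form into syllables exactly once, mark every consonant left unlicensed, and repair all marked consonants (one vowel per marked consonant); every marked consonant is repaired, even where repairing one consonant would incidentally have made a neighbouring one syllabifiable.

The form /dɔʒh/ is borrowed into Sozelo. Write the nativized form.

Substitution: /d/ → /j/, giving /jɔʒh/.
Under (C)V(C), the unsyllabifiable consonants are /h/ (at most one coda consonant is licensed; onsets are limited to one consonant).
Each unlicensed consonant becomes the onset of a new syllable: /h/ → /ho/.

jɔʒho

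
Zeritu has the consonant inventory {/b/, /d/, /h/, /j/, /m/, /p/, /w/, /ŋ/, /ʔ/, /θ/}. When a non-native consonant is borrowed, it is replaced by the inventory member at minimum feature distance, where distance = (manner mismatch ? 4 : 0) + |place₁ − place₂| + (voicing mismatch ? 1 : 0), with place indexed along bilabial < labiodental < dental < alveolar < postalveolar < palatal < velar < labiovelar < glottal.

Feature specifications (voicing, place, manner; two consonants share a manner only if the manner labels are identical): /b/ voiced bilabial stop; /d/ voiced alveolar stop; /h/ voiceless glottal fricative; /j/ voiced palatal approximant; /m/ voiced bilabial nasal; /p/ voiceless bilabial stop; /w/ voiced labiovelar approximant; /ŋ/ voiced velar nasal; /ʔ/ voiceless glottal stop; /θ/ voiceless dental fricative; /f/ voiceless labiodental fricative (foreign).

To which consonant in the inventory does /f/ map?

/θ/ is closest: same manner (fricative), place distance 1 (labiodental→dental), same voicing; total 1. Next closest is /p/ at distance 5.

θ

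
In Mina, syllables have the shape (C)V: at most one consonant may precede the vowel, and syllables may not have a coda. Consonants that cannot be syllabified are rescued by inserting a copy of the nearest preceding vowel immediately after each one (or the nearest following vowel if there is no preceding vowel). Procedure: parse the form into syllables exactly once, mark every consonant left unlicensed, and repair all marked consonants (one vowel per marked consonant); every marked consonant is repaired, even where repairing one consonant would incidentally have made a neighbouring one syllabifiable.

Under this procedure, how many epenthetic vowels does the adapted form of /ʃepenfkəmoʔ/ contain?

3

The unsyllabifiable consonants are /n/, /f/, /ʔ/; each receives one epenthetic vowel.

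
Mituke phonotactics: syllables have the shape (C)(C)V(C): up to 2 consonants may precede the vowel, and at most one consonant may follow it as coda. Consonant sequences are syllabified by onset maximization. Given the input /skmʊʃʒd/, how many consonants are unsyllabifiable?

3

Syllabifying with onset maximization leaves /s/, /ʒ/, /d/ stranded (at most one coda consonant is licensed; onsets may contain at most 2 consonants).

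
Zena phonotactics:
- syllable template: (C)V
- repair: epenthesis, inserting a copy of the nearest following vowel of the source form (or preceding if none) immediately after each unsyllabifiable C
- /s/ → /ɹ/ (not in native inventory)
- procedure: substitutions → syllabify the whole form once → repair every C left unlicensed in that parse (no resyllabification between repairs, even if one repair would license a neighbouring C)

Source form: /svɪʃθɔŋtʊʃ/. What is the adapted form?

ɹɪvɪʃɔθɔŋʊtʊʃʊ

Substitution: /s/ → /ɹ/, giving /ɹvɪʃθɔŋtʊʃ/.
Syllabifying with onset maximization leaves /ɹ/, /ʃ/, /ŋ/, /ʃ/ stranded (no codas are permitted; onsets are limited to one consonant).
Each unlicensed consonant becomes the onset of a new syllable: /ɹ/ → /ɹɪ/, /ʃ/ → /ʃɔ/, /ŋ/ → /ŋʊ/, /ʃ/ → /ʃʊ/.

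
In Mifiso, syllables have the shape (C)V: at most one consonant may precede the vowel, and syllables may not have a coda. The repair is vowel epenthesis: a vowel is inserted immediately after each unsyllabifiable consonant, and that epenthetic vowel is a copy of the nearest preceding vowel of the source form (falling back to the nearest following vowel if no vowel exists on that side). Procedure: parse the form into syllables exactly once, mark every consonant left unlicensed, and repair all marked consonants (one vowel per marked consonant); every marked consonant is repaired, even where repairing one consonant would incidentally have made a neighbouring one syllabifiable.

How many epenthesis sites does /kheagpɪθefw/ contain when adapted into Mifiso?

The unsyllabifiable consonants are /k/, /g/, /f/, /w/; each receives one epenthetic vowel.

4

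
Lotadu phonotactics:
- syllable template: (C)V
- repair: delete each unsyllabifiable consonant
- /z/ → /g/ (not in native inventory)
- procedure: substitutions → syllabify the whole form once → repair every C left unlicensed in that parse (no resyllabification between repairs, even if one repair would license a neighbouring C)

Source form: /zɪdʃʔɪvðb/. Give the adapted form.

Substitution: /z/ → /g/, giving /gɪdʃʔɪvðb/.
Syllabifying with onset maximization leaves /d/, /ʃ/, /v/, /ð/, /b/ stranded (no codas are permitted; onsets are limited to one consonant).
Deleting the stranded consonants removes /d/, /ʃ/, /v/, /ð/, /b/.

gɪʔɪ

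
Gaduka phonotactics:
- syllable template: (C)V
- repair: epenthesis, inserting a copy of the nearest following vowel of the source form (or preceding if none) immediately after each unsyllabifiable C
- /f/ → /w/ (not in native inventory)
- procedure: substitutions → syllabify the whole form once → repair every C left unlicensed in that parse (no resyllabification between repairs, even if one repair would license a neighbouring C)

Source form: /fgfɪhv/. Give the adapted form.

Substitution: /f/ → /w/, giving /wgwɪhv/.
The consonants /w/, /g/, /h/, /v/ cannot be parsed into a legal (C)V syllable (no codas are permitted; onsets are limited to one consonant).
Inserting the epenthetic vowel yields /w/ → /wɪ/, /g/ → /gɪ/, /h/ → /hɪ/, /v/ → /vɪ/.

wɪgɪwɪhɪvɪ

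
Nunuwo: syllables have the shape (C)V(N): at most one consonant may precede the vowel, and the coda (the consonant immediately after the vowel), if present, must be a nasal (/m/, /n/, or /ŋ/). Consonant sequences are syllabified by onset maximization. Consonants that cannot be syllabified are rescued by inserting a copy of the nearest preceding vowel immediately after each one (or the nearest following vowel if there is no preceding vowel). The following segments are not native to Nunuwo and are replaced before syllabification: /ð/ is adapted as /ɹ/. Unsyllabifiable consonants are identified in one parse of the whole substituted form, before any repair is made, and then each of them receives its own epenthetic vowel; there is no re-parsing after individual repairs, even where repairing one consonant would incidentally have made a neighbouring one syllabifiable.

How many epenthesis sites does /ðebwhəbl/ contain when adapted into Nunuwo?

4

After substitution the input is /ɹebwhəbl/.
The unsyllabifiable consonants are /b/, /w/, /b/, /l/; each receives one epenthetic vowel.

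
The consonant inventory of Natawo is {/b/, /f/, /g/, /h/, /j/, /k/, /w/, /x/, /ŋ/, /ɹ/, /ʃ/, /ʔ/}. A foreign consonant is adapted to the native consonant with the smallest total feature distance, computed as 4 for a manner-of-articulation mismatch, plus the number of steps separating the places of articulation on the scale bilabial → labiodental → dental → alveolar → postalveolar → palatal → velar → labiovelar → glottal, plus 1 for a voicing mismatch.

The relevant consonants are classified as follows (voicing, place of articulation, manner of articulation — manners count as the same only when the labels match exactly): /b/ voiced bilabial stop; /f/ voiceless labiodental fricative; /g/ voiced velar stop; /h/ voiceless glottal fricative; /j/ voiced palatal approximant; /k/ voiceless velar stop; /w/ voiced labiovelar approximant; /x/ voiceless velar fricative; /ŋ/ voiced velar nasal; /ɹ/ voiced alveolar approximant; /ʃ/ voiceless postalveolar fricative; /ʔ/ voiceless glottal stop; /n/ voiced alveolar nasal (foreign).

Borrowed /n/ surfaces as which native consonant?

/ŋ/ is closest: same manner (nasal), place distance 3 (alveolar→velar), same voicing; total 3. Next closest is /ɹ/ at distance 4.

ŋ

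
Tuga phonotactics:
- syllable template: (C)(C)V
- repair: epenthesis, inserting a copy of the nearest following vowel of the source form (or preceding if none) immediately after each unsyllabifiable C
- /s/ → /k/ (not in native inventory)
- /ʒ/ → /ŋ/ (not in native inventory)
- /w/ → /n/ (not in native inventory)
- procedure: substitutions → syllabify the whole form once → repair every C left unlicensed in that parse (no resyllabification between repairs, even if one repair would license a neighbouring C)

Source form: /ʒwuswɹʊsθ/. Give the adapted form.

ŋnukʊnɹʊkʊθʊ

Substitution: /ʒ/ → /ŋ/, /w/ → /n/, /s/ → /k/, giving /ŋnuknɹʊkθ/.
Syllabifying with onset maximization leaves /k/, /k/, /θ/ stranded (no codas are permitted; onsets may contain at most 2 consonants).
Inserting the epenthetic vowel yields /k/ → /kʊ/, /k/ → /kʊ/, /θ/ → /θʊ/.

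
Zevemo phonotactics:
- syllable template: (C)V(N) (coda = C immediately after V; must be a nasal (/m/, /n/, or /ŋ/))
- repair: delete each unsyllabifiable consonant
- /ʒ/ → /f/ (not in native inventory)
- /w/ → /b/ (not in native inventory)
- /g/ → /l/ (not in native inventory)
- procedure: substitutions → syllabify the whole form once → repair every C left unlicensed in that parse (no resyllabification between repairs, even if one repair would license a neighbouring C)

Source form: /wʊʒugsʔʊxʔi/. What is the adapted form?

bʊfuʔʊʔi

Substitution: /w/ → /b/, /ʒ/ → /f/, /g/ → /l/, giving /bʊfulsʔʊxʔi/.
The consonants /l/, /s/, /x/ cannot be parsed into a legal (C)V(N) syllable (only a nasal (/m/, /n/, or /ŋ/) is licensed in coda position; onsets are limited to one consonant).
Each unlicensed consonant is deleted: /l/, /s/, /x/.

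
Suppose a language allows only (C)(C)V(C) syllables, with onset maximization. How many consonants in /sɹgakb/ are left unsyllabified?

2

Syllabifying with onset maximization leaves /s/, /b/ stranded (at most one coda consonant is licensed; onsets may contain at most 2 consonants).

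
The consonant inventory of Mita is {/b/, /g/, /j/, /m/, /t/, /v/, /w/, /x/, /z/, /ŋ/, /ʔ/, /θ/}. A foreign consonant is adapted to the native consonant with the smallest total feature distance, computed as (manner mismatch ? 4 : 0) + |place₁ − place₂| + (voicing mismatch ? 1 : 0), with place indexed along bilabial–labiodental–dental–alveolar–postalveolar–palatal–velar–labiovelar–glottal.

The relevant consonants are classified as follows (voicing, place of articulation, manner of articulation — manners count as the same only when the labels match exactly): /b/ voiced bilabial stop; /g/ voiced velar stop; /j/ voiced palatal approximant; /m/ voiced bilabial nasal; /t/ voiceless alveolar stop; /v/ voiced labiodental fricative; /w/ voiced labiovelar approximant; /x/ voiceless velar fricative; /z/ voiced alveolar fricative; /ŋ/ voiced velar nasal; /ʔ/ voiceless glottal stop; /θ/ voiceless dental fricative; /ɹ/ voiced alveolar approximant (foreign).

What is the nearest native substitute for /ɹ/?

j

/j/ is closest: same manner (approximant), place distance 2 (alveolar→palatal), same voicing; total 2. Next closest is /w/ at distance 4.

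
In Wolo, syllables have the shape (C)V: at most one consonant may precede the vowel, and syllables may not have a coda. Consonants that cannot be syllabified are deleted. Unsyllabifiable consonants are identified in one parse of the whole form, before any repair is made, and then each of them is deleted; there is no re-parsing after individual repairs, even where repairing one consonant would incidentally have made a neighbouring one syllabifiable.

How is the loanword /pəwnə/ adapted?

Under (C)V, the unsyllabifiable consonants are /w/ (no codas are permitted; onsets are limited to one consonant).
Deleting the stranded consonants removes /w/.

pənə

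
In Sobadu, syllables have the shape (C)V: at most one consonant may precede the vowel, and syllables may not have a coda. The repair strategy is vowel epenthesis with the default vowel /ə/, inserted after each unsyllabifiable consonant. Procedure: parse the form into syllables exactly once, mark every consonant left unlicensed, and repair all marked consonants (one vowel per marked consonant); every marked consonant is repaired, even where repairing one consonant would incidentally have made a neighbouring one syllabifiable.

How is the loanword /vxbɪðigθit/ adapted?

vəxəbɪðigəθitə

Under (C)V, the unsyllabifiable consonants are /v/, /x/, /g/, /t/ (no codas are permitted; onsets are limited to one consonant).
Inserting the epenthetic vowel yields /v/ → /və/, /x/ → /xə/, /g/ → /gə/, /t/ → /tə/.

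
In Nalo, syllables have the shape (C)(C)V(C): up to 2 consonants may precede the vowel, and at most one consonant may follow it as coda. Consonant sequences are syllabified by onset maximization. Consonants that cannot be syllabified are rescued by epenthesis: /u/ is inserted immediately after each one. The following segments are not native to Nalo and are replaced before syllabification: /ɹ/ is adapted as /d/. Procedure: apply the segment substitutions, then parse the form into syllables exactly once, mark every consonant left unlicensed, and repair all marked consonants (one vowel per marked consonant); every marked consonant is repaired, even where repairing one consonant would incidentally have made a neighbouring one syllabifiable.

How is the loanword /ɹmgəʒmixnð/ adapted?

Substitution: /ɹ/ → /d/, giving /dmgəʒmixnð/.
The consonants /d/, /n/, /ð/ cannot be parsed into a legal (C)(C)V(C) syllable (at most one coda consonant is licensed; onsets may contain at most 2 consonants).
Inserting the epenthetic vowel yields /d/ → /du/, /n/ → /nu/, /ð/ → /ðu/.

dumgəʒmixnuðu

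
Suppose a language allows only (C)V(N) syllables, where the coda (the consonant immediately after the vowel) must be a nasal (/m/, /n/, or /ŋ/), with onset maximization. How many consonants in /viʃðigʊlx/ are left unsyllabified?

The consonants /ʃ/, /l/, /x/ cannot be parsed into a legal (C)V(N) syllable (only a nasal (/m/, /n/, or /ŋ/) is licensed in coda position; onsets are limited to one consonant).

3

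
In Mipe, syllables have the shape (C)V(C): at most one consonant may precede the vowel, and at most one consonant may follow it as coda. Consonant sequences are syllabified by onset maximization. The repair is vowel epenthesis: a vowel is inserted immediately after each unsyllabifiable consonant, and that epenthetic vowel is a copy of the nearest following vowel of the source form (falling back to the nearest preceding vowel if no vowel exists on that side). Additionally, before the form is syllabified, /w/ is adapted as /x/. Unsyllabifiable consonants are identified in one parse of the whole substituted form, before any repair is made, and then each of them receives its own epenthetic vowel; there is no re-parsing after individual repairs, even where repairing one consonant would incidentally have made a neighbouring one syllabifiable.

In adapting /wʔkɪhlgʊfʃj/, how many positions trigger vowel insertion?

5

After substitution the input is /xʔkɪhlgʊfʃj/.
The unsyllabifiable consonants are /x/, /ʔ/, /l/, /ʃ/, /j/; each receives one epenthetic vowel.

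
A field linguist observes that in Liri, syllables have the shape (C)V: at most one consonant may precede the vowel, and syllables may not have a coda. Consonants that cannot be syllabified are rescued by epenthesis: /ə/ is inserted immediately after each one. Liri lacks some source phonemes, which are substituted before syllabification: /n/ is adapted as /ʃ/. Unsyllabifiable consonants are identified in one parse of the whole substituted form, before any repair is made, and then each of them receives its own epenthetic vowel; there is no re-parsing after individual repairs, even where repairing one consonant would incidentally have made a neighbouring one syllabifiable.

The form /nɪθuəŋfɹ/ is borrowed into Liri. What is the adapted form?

ʃɪθuəŋəfəɹə

Substitution: /n/ → /ʃ/, giving /ʃɪθuəŋfɹ/.
Syllabifying with onset maximization leaves /ŋ/, /f/, /ɹ/ stranded (no codas are permitted; onsets are limited to one consonant).
Epenthesis after each stranded consonant: /ŋ/ → /ŋə/, /f/ → /fə/, /ɹ/ → /ɹə/.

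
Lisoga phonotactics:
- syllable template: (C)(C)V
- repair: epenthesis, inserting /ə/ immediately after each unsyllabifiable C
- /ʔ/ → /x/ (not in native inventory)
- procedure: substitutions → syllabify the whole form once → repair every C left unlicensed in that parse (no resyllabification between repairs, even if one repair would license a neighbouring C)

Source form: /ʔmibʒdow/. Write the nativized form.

xmibəʒdowə

Substitution: /ʔ/ → /x/, giving /xmibʒdow/.
Under (C)(C)V, the unsyllabifiable consonants are /b/, /w/ (no codas are permitted; onsets may contain at most 2 consonants).
Epenthesis after each stranded consonant: /b/ → /bə/, /w/ → /wə/.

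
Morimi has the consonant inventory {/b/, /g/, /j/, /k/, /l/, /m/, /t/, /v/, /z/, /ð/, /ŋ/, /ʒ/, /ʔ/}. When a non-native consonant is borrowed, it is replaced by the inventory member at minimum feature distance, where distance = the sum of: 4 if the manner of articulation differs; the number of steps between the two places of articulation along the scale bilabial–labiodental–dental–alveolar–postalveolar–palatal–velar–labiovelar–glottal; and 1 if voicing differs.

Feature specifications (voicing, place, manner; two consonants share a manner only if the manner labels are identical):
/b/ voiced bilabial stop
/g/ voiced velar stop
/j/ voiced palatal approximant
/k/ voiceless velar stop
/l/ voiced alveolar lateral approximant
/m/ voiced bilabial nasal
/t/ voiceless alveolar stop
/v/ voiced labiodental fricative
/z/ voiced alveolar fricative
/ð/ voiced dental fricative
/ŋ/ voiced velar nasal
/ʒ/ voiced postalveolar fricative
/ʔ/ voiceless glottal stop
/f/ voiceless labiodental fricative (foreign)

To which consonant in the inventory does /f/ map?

/v/ is closest: same manner (fricative), place distance 0 (labiodental→labiodental), voicing differs (+1); total 1. Next closest is /ð/ at distance 2.

v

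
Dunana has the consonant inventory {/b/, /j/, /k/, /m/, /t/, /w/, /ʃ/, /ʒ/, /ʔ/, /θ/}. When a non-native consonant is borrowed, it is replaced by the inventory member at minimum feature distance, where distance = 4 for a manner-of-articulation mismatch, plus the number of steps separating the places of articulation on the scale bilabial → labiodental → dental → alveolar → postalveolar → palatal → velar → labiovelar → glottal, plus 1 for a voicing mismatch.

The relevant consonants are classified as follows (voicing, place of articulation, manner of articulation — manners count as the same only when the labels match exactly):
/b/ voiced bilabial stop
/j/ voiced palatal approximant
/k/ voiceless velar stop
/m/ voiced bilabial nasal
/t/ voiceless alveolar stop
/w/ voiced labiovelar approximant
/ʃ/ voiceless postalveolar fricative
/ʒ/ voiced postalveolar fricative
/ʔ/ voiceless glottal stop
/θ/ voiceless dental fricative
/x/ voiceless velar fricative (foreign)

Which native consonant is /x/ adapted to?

/ʃ/ is closest: same manner (fricative), place distance 2 (velar→postalveolar), same voicing; total 2. Next closest is /ʒ/ at distance 3.

ʃ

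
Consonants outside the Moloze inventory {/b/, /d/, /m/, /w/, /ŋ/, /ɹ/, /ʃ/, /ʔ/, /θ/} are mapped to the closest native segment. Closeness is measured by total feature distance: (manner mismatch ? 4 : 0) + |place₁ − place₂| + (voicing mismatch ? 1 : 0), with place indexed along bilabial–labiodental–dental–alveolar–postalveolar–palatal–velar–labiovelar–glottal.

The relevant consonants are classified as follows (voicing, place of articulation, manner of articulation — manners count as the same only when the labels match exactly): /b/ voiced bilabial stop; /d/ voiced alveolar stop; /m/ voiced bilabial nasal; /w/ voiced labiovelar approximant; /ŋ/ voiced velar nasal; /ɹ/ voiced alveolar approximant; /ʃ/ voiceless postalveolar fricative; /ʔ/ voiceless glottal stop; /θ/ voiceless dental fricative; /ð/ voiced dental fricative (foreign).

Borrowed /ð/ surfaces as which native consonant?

θ

/θ/ is closest: same manner (fricative), place distance 0 (dental→dental), voicing differs (+1); total 1. Next closest is /ʃ/ at distance 3.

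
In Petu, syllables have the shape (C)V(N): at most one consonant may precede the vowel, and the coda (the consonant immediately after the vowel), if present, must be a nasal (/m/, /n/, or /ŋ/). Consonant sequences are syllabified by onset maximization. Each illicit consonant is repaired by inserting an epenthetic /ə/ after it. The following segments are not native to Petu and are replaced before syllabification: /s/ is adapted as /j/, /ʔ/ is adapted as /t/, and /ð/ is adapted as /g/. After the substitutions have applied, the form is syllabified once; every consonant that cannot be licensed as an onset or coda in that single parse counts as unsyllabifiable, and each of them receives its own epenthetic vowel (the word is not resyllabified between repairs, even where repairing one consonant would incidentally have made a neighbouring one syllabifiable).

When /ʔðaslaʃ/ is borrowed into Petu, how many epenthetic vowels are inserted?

3

After substitution the input is /tgajlaʃ/.
The unsyllabifiable consonants are /t/, /j/, /ʃ/; each receives one epenthetic vowel.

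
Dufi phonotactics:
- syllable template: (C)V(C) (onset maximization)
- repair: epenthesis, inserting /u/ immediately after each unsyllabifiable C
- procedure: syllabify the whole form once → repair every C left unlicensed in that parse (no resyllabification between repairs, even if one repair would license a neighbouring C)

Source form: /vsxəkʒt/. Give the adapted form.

Under (C)V(C), the unsyllabifiable consonants are /v/, /s/, /ʒ/, /t/ (at most one coda consonant is licensed; onsets are limited to one consonant).
Inserting the epenthetic vowel yields /v/ → /vu/, /s/ → /su/, /ʒ/ → /ʒu/, /t/ → /tu/.

vusuxəkʒutu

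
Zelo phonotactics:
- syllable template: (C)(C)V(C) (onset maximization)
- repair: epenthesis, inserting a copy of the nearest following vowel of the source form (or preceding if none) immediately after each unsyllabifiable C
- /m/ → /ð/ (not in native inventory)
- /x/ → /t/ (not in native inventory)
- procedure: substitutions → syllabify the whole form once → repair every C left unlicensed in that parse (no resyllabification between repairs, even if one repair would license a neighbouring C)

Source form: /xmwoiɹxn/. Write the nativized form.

toðwoiɹtini

Substitution: /x/ → /t/, /m/ → /ð/, giving /tðwoiɹtn/.
The consonants /t/, /t/, /n/ cannot be parsed into a legal (C)(C)V(C) syllable (at most one coda consonant is licensed; onsets may contain at most 2 consonants).
Epenthesis after each stranded consonant: /t/ → /to/, /t/ → /ti/, /n/ → /ni/.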